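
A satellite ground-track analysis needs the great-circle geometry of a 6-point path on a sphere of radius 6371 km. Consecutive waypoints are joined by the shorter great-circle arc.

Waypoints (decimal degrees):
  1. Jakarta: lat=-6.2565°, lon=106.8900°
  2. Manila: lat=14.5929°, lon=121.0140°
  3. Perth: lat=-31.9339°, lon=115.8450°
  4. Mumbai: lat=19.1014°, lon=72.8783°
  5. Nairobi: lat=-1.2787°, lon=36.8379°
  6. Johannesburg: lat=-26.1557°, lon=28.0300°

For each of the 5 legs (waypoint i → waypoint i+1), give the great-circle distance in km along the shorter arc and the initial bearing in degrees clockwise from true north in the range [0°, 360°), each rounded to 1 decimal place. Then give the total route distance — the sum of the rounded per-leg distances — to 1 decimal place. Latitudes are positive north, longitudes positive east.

Leg 1: dist=2792.9 km, bearing=33.8°
Leg 2: dist=5202.8 km, bearing=186.0°
Leg 3: dist=7290.1 km, bearing=315.0°
Leg 4: dist=4540.7 km, bearing=244.1°
Leg 5: dist=2922.4 km, bearing=198.1°
Total: 22748.9 km

Leg 1: φ1=-0.1091965, φ2=0.2546942, Δφ=0.3638907, Δλ=0.2465103 rad; a=sin²(Δφ/2)+cosφ1·cosφ2·sin²(Δλ/2)=0.0472807512; c=2·atan2(√a, √(1-a))=0.438384712; dist=6371·c=2792.949 ≈ 2792.9 km; running total=2792.9 km
Leg 1 bearing: y=sinΔλ·cosφ2=0.23614922, x=cosφ1·sinφ2-sinφ1·cosφ2·cosΔλ=0.35272464; θ=atan2(y, x)=33.8023° ≈ 33.8°
Leg 2: φ1=0.2546942, φ2=-0.5573517, Δφ=-0.8120459, Δλ=-0.0902161 rad; a=sin²(Δφ/2)+cosφ1·cosφ2·sin²(Δλ/2)=0.1576623530; c=2·atan2(√a, √(1-a))=0.816638227; dist=6371·c=5202.802 ≈ 5202.8 km; running total=7995.7 km
Leg 2 bearing: y=sinΔλ·cosφ2=-0.07645885, x=cosφ1·sinφ2-sinφ1·cosφ2·cosΔλ=-0.72482673; θ=atan2(y, x)=-173.9784° <0 so +360° → 186.0216° ≈ 186.0°
Leg 3: φ1=-0.5573517, φ2=0.3333823, Δφ=0.8907340, Δλ=-0.7499104 rad; a=sin²(Δφ/2)+cosφ1·cosφ2·sin²(Δλ/2)=0.2931384803; c=2·atan2(√a, √(1-a))=1.144256604; dist=6371·c=7290.059 ≈ 7290.1 km; running total=15285.8 km
Leg 3 bearing: y=sinΔλ·cosφ2=-0.64404639, x=cosφ1·sinφ2-sinφ1·cosφ2·cosΔλ=0.64345745; θ=atan2(y, x)=-45.0262° <0 so +360° → 314.9738° ≈ 315.0°
Leg 4: φ1=0.3333823, φ2=-0.0223175, Δφ=-0.3556998, Δλ=-0.6290236 rad; a=sin²(Δφ/2)+cosφ1·cosφ2·sin²(Δλ/2)=0.1217057220; c=2·atan2(√a, √(1-a))=0.712716221; dist=6371·c=4540.715 ≈ 4540.7 km; running total=19826.5 km
Leg 4 bearing: y=sinΔλ·cosφ2=-0.58820904, x=cosφ1·sinφ2-sinφ1·cosφ2·cosΔλ=-0.28562893; θ=atan2(y, x)=-115.9008° <0 so +360° → 244.0992° ≈ 244.1°
Leg 5: φ1=-0.0223175, φ2=-0.4565031, Δφ=-0.4341856, Δλ=-0.1537269 rad; a=sin²(Δφ/2)+cosφ1·cosφ2·sin²(Δλ/2)=0.0516847745; c=2·atan2(√a, √(1-a))=0.458696436; dist=6371·c=2922.355 ≈ 2922.4 km; running total=22748.9 km
Leg 5 bearing: y=sinΔλ·cosφ2=-0.13744231, x=cosφ1·sinφ2-sinφ1·cosφ2·cosΔλ=-0.42090788; θ=atan2(y, x)=-161.9162° <0 so +360° → 198.0838° ≈ 198.1°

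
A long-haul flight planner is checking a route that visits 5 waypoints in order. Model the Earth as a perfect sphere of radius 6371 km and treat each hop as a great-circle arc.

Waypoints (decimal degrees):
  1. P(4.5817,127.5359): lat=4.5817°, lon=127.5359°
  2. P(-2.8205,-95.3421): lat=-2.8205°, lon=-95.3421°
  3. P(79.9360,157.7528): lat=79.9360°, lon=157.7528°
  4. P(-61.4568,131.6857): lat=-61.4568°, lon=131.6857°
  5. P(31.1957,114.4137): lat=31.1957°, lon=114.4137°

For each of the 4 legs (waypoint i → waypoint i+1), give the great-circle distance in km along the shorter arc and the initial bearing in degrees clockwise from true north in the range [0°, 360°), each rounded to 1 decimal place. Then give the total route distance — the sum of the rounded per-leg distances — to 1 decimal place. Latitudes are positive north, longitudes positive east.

Leg 1: dist=15253.9 km, bearing=89.2°
Leg 2: dist=10640.6 km, bearing=350.3°
Leg 3: dist=15809.6 km, bearing=200.0°
Leg 4: dist=10420.1 km, bearing=345.3°
Total: 52124.2 km

Leg 1: φ1=0.0799658, φ2=-0.0492270, Δφ=-0.1291928, Δλ=-3.8899549 rad; a=sin²(Δφ/2)+cosφ1·cosφ2·sin²(Δλ/2)=0.8667541561; c=2·atan2(√a, √(1-a))=2.394265711; dist=6371·c=15253.867 ≈ 15253.9 km; running total=15253.9 km
Leg 1 bearing: y=sinΔλ·cosφ2=0.67961525, x=cosφ1·sinφ2-sinφ1·cosφ2·cosΔλ=0.00941601; θ=atan2(y, x)=89.2062° ≈ 89.2°
Leg 2: φ1=-0.0492270, φ2=1.3951464, Δφ=1.4443734, Δλ=4.4173393 rad; a=sin²(Δφ/2)+cosφ1·cosφ2·sin²(Δλ/2)=0.5496014875; c=2·atan2(√a, √(1-a))=1.670162740; dist=6371·c=10640.607 ≈ 10640.6 km; running total=25894.5 km
Leg 2 bearing: y=sinΔλ·cosφ2=-0.16719684, x=cosφ1·sinφ2-sinφ1·cosφ2·cosΔλ=0.98091997; θ=atan2(y, x)=-9.6730° <0 so +360° → 350.3270° ≈ 350.3°
Leg 3: φ1=1.3951464, φ2=-1.0726235, Δφ=-2.4677699, Δλ=-0.4549567 rad; a=sin²(Δφ/2)+cosφ1·cosφ2·sin²(Δλ/2)=0.8949677582; c=2·atan2(√a, √(1-a))=2.481500156; dist=6371·c=15809.637 ≈ 15809.6 km; running total=41704.1 km
Leg 3 bearing: y=sinΔλ·cosφ2=-0.20996585, x=cosφ1·sinφ2-sinφ1·cosφ2·cosΔλ=-0.57612171; θ=atan2(y, x)=-159.9759° <0 so +360° → 200.0241° ≈ 200.0°
Leg 4: φ1=-1.0726235, φ2=0.5444677, Δφ=1.6170912, Δλ=-0.3014533 rad; a=sin²(Δφ/2)+cosφ1·cosφ2·sin²(Δλ/2)=0.5323547901; c=2·atan2(√a, √(1-a))=1.635551152; dist=6371·c=10420.096 ≈ 10420.1 km; running total=52124.2 km
Leg 4 bearing: y=sinΔλ·cosφ2=-0.25397625, x=cosφ1·sinφ2-sinφ1·cosφ2·cosΔλ=0.96504338; θ=atan2(y, x)=-14.7445° <0 so +360° → 345.2555° ≈ 345.3°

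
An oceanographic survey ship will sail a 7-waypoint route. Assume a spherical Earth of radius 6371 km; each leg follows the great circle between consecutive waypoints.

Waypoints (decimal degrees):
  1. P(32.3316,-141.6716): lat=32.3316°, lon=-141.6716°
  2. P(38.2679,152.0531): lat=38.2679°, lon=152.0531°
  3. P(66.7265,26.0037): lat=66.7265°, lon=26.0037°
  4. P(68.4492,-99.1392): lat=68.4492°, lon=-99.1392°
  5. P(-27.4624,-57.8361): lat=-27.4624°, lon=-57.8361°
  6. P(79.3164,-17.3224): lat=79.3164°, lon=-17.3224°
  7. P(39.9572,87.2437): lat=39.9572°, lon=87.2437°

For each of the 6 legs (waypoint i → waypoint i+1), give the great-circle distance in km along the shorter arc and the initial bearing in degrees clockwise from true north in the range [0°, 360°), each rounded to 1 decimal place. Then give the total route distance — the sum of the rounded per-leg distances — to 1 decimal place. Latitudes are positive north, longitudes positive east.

Leg 1: φ1=0.5642929, φ2=0.6679009, Δφ=0.1036080, Δλ=5.1264631 rad; a=sin²(Δφ/2)+cosφ1·cosφ2·sin²(Δλ/2)=0.2009252780; c=2·atan2(√a, √(1-a))=0.929606412; dist=6371·c=5922.522 ≈ 5922.5 km; running total=5922.5 km
Leg 1 bearing: y=sinΔλ·cosφ2=-0.71877209, x=cosφ1·sinφ2-sinφ1·cosφ2·cosΔλ=0.35437822; θ=atan2(y, x)=-63.7552° <0 so +360° → 296.2448° ≈ 296.2°
Leg 2: φ1=0.6679009, φ2=1.1645971, Δφ=0.4966963, Δλ=-2.1999771 rad; a=sin²(Δφ/2)+cosφ1·cosφ2·sin²(Δλ/2)=0.3068075183; c=2·atan2(√a, √(1-a))=1.174087396; dist=6371·c=7480.111 ≈ 7480.1 km; running total=13402.6 km
Leg 2 bearing: y=sinΔλ·cosφ2=-0.31945898, x=cosφ1·sinφ2-sinφ1·cosφ2·cosΔλ=0.86524715; θ=atan2(y, x)=-20.2647° <0 so +360° → 339.7353° ≈ 339.7°
Leg 3: φ1=1.1645971, φ2=1.1946639, Δφ=0.0300668, Δλ=-2.1841556 rad; a=sin²(Δφ/2)+cosφ1·cosφ2·sin²(Δλ/2)=0.1145670645; c=2·atan2(√a, √(1-a))=0.690596990; dist=6371·c=4399.793 ≈ 4399.8 km; running total=17802.4 km
Leg 3 bearing: y=sinΔλ·cosφ2=-0.30036945, x=cosφ1·sinφ2-sinφ1·cosφ2·cosΔλ=0.56173304; θ=atan2(y, x)=-28.1343° <0 so +360° → 331.8657° ≈ 331.9°
Leg 4: φ1=1.1946639, φ2=-0.4793093, Δφ=-1.6739732, Δλ=0.7208751 rad; a=sin²(Δφ/2)+cosφ1·cosφ2·sin²(Δλ/2)=0.5920384422; c=2·atan2(√a, √(1-a))=1.755928942; dist=6371·c=11187.023 ≈ 11187.0 km; running total=28989.4 km
Leg 4 bearing: y=sinΔλ·cosφ2=0.58566456, x=cosφ1·sinφ2-sinφ1·cosφ2·cosΔλ=-0.78937489; θ=atan2(y, x)=143.4270° ≈ 143.4°
Leg 5: φ1=-0.4793093, φ2=1.3843323, Δφ=1.8636416, Δλ=0.7070975 rad; a=sin²(Δφ/2)+cosφ1·cosφ2·sin²(Δλ/2)=0.6640575586; c=2·atan2(√a, √(1-a))=1.905103859; dist=6371·c=12137.417 ≈ 12137.4 km; running total=41126.8 km
Leg 5 bearing: y=sinΔλ·cosφ2=0.12043186, x=cosφ1·sinφ2-sinφ1·cosφ2·cosΔλ=0.93692937; θ=atan2(y, x)=7.3246° ≈ 7.3°
Leg 6: φ1=1.3843323, φ2=0.6973847, Δφ=-0.6869476, Δλ=1.8250227 rad; a=sin²(Δφ/2)+cosφ1·cosφ2·sin²(Δλ/2)=0.2023276591; c=2·atan2(√a, √(1-a))=0.933101755; dist=6371·c=5944.791 ≈ 5944.8 km; running total=47071.6 km
Leg 6 bearing: y=sinΔλ·cosφ2=0.74188687, x=cosφ1·sinφ2-sinφ1·cosφ2·cosΔλ=0.30849404; θ=atan2(y, x)=67.4213° ≈ 67.4°

Leg 1: dist=5922.5 km, bearing=296.2°
Leg 2: dist=7480.1 km, bearing=339.7°
Leg 3: dist=4399.8 km, bearing=331.9°
Leg 4: dist=11187.0 km, bearing=143.4°
Leg 5: dist=12137.4 km, bearing=7.3°
Leg 6: dist=5944.8 km, bearing=67.4°
Total: 47071.6 km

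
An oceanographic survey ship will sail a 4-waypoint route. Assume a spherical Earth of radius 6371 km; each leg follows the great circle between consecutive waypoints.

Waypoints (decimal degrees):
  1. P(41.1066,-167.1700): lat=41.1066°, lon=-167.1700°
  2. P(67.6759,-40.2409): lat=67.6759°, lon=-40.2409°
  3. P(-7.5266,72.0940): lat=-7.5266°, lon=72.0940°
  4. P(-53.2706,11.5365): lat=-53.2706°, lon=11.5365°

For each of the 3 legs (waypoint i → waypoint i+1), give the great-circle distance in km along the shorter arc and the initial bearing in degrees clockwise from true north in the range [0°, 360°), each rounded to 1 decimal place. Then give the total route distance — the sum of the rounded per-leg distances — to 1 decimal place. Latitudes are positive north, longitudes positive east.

Leg 1: φ1=0.7174455, φ2=1.1811673, Δφ=0.4637218, Δλ=2.2153307 rad; a=sin²(Δφ/2)+cosφ1·cosφ2·sin²(Δλ/2)=0.2818882276; c=2·atan2(√a, √(1-a))=1.119398759; dist=6371·c=7131.689 ≈ 7131.7 km; running total=7131.7 km
Leg 1 bearing: y=sinΔλ·cosφ2=0.30364058, x=cosφ1·sinφ2-sinφ1·cosφ2·cosΔλ=0.84706046; θ=atan2(y, x)=19.7209° ≈ 19.7°
Leg 2: φ1=1.1811673, φ2=-0.1313640, Δφ=-1.3125312, Δλ=1.9606139 rad; a=sin²(Δφ/2)+cosφ1·cosφ2·sin²(Δλ/2)=0.6321370112; c=2·atan2(√a, √(1-a))=1.838247432; dist=6371·c=11711.474 ≈ 11711.5 km; running total=18843.2 km
Leg 2 bearing: y=sinΔλ·cosφ2=0.91700894, x=cosφ1·sinφ2-sinφ1·cosφ2·cosΔλ=0.29875381; θ=atan2(y, x)=71.9548° ≈ 72.0°
Leg 3: φ1=-0.1313640, φ2=-0.9297474, Δφ=-0.7983834, Δλ=-1.0569278 rad; a=sin²(Δφ/2)+cosφ1·cosφ2·sin²(Δλ/2)=0.3017932172; c=2·atan2(√a, √(1-a))=1.163189276; dist=6371·c=7410.679 ≈ 7410.7 km; running total=26253.9 km
Leg 3 bearing: y=sinΔλ·cosφ2=-0.52079973, x=cosφ1·sinφ2-sinφ1·cosφ2·cosΔλ=-0.75605815; θ=atan2(y, x)=-145.4395° <0 so +360° → 214.5605° ≈ 214.6°

Leg 1: dist=7131.7 km, bearing=19.7°
Leg 2: dist=11711.5 km, bearing=72.0°
Leg 3: dist=7410.7 km, bearing=214.6°
Total: 26253.9 km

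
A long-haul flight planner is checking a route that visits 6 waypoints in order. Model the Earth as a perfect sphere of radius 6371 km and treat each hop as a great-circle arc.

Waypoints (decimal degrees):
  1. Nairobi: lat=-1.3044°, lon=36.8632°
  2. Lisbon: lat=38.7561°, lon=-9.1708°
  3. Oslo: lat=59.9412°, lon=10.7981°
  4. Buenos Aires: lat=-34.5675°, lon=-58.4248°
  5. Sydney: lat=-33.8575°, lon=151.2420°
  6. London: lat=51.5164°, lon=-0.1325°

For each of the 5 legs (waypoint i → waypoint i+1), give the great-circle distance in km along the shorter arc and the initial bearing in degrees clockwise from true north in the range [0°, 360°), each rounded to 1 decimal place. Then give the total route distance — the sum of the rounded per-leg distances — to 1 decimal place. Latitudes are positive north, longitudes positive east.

Leg 1: dist=6471.3 km, bearing=318.7°
Leg 2: dist=2740.0 km, bearing=24.2°
Leg 3: dist=12250.0 km, bearing=235.1°
Leg 4: dist=11802.9 km, bearing=205.3°
Leg 5: dist=16994.7 km, bearing=319.2°
Total: 50258.9 km

Leg 1: φ1=-0.0227661, φ2=0.6764216, Δφ=0.6991876, Δλ=-0.8034449 rad; a=sin²(Δφ/2)+cosφ1·cosφ2·sin²(Δλ/2)=0.2365083758; c=2·atan2(√a, √(1-a))=1.015749323; dist=6371·c=6471.339 ≈ 6471.3 km; running total=6471.3 km
Leg 1 bearing: y=sinΔλ·cosφ2=-0.56127537, x=cosφ1·sinφ2-sinφ1·cosφ2·cosΔλ=0.63816818; θ=atan2(y, x)=-41.3320° <0 so +360° → 318.6680° ≈ 318.7°
Leg 2: φ1=0.6764216, φ2=1.0461713, Δφ=0.3697497, Δλ=0.3485231 rad; a=sin²(Δφ/2)+cosφ1·cosφ2·sin²(Δλ/2)=0.0455329491; c=2·atan2(√a, √(1-a))=0.430075911; dist=6371·c=2740.014 ≈ 2740.0 km; running total=9211.3 km
Leg 2 bearing: y=sinΔλ·cosφ2=0.17105845, x=cosφ1·sinφ2-sinφ1·cosφ2·cosΔλ=0.38023388; θ=atan2(y, x)=24.2219° ≈ 24.2°
Leg 3: φ1=1.0461713, φ2=-0.6033167, Δφ=-1.6494880, Δλ=-1.2081675 rad; a=sin²(Δφ/2)+cosφ1·cosφ2·sin²(Δλ/2)=0.6723788472; c=2·atan2(√a, √(1-a))=1.922776968; dist=6371·c=12250.012 ≈ 12250.0 km; running total=21461.3 km
Leg 3 bearing: y=sinΔλ·cosφ2=-0.76990681, x=cosφ1·sinφ2-sinφ1·cosφ2·cosΔλ=-0.53701549; θ=atan2(y, x)=-124.8960° <0 so +360° → 235.1040° ≈ 235.1°
Leg 4: φ1=-0.6033167, φ2=-0.5909249, Δφ=0.0123918, Δλ=3.6593760 rad; a=sin²(Δφ/2)+cosφ1·cosφ2·sin²(Δλ/2)=0.6390412572; c=2·atan2(√a, √(1-a))=1.852593635; dist=6371·c=11802.874 ≈ 11802.9 km; running total=33264.2 km
Leg 4 bearing: y=sinΔλ·cosφ2=-0.41102360, x=cosφ1·sinφ2-sinφ1·cosφ2·cosΔλ=-0.86817608; θ=atan2(y, x)=-154.6656° <0 so +360° → 205.3344° ≈ 205.3°
Leg 5: φ1=-0.5909249, φ2=0.8991308, Δφ=1.4900557, Δλ=-2.6419834 rad; a=sin²(Δφ/2)+cosφ1·cosφ2·sin²(Δλ/2)=0.9448574599; c=2·atan2(√a, √(1-a))=2.667516647; dist=6371·c=16994.749 ≈ 16994.7 km; running total=50258.9 km
Leg 5 bearing: y=sinΔλ·cosφ2=-0.29812858, x=cosφ1·sinφ2-sinφ1·cosφ2·cosΔλ=0.34572636; θ=atan2(y, x)=-40.7720° <0 so +360° → 319.2280° ≈ 319.2°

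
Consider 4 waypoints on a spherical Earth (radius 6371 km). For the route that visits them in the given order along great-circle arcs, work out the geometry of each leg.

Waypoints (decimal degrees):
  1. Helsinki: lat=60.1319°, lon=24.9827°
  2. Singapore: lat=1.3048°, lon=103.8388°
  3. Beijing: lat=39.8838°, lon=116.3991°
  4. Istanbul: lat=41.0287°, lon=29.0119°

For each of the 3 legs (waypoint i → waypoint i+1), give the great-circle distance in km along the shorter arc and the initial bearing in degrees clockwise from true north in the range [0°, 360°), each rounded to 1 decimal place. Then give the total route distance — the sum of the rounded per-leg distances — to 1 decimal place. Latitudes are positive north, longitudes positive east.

Leg 1: φ1=1.0494996, φ2=0.0227731, Δφ=-1.0267266, Δλ=1.3762986 rad; a=sin²(Δφ/2)+cosφ1·cosφ2·sin²(Δλ/2)=0.4420135751; c=2·atan2(√a, √(1-a))=1.454561924; dist=6371·c=9267.014 ≈ 9267.0 km; running total=9267.0 km
Leg 1 bearing: y=sinΔλ·cosφ2=0.98089046, x=cosφ1·sinφ2-sinφ1·cosφ2·cosΔλ=-0.15621845; θ=atan2(y, x)=99.0490° ≈ 99.0°
Leg 2: φ1=0.0227731, φ2=0.6961036, Δφ=0.6733306, Δλ=0.2192186 rad; a=sin²(Δφ/2)+cosφ1·cosφ2·sin²(Δλ/2)=0.1183052688; c=2·atan2(√a, √(1-a))=0.702252013; dist=6371·c=4474.048 ≈ 4474.0 km; running total=13741.0 km
Leg 2 bearing: y=sinΔλ·cosφ2=0.16687252, x=cosφ1·sinφ2-sinφ1·cosφ2·cosΔλ=0.62401129; θ=atan2(y, x)=14.9717° ≈ 15.0°
Leg 3: φ1=0.6961036, φ2=0.7160859, Δφ=0.0199823, Δλ=-1.5251944 rad; a=sin²(Δφ/2)+cosφ1·cosφ2·sin²(Δλ/2)=0.2763413063; c=2·atan2(√a, √(1-a))=1.107032672; dist=6371·c=7052.905 ≈ 7052.9 km; running total=20793.9 km
Leg 3 bearing: y=sinΔλ·cosφ2=-0.75359661, x=cosφ1·sinφ2-sinφ1·cosφ2·cosΔλ=0.48166306; θ=atan2(y, x)=-57.4152° <0 so +360° → 302.5848° ≈ 302.6°

Leg 1: dist=9267.0 km, bearing=99.0°
Leg 2: dist=4474.0 km, bearing=15.0°
Leg 3: dist=7052.9 km, bearing=302.6°
Total: 20793.9 km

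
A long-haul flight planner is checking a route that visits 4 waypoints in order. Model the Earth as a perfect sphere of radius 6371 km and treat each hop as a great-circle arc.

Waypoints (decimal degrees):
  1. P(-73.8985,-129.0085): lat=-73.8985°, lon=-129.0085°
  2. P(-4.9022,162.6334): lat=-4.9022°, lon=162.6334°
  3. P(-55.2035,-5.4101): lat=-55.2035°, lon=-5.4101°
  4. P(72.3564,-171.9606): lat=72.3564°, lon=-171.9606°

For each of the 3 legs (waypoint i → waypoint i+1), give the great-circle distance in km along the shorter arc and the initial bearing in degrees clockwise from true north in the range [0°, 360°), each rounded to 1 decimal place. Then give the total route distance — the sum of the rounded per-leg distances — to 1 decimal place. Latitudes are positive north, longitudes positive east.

Leg 1: φ1=-1.2897721, φ2=-0.0855595, Δφ=1.2042126, Δλ=5.0901114 rad; a=sin²(Δφ/2)+cosφ1·cosφ2·sin²(Δλ/2)=0.4079935398; c=2·atan2(√a, √(1-a))=1.385728787; dist=6371·c=8828.478 ≈ 8828.5 km; running total=8828.5 km
Leg 1 bearing: y=sinΔλ·cosφ2=-0.92610691, x=cosφ1·sinφ2-sinφ1·cosφ2·cosΔλ=0.32934061; θ=atan2(y, x)=-70.4237° <0 so +360° → 289.5763° ≈ 289.6°
Leg 2: φ1=-0.0855595, φ2=-0.9634828, Δφ=-0.8779233, Δλ=-2.9329124 rad; a=sin²(Δφ/2)+cosφ1·cosφ2·sin²(Δλ/2)=0.7430331683; c=2·atan2(√a, √(1-a))=2.078379255; dist=6371·c=13241.354 ≈ 13241.4 km; running total=22069.9 km
Leg 2 bearing: y=sinΔλ·cosφ2=-0.11822377, x=cosφ1·sinφ2-sinφ1·cosφ2·cosΔλ=-0.86588836; θ=atan2(y, x)=-172.2252° <0 so +360° → 187.7748° ≈ 187.8°
Leg 3: φ1=-0.9634828, φ2=1.2628574, Δφ=2.2263402, Δλ=-2.9068546 rad; a=sin²(Δφ/2)+cosφ1·cosφ2·sin²(Δλ/2)=0.9753888022; c=2·atan2(√a, √(1-a))=2.826532060; dist=6371·c=18007.836 ≈ 18007.8 km; running total=40077.7 km
Leg 3 bearing: y=sinΔλ·cosφ2=-0.07049637, x=cosφ1·sinφ2-sinφ1·cosφ2·cosΔλ=0.30174859; θ=atan2(y, x)=-13.1499° <0 so +360° → 346.8501° ≈ 346.9°

Leg 1: dist=8828.5 km, bearing=289.6°
Leg 2: dist=13241.4 km, bearing=187.8°
Leg 3: dist=18007.8 km, bearing=346.9°
Total: 40077.7 km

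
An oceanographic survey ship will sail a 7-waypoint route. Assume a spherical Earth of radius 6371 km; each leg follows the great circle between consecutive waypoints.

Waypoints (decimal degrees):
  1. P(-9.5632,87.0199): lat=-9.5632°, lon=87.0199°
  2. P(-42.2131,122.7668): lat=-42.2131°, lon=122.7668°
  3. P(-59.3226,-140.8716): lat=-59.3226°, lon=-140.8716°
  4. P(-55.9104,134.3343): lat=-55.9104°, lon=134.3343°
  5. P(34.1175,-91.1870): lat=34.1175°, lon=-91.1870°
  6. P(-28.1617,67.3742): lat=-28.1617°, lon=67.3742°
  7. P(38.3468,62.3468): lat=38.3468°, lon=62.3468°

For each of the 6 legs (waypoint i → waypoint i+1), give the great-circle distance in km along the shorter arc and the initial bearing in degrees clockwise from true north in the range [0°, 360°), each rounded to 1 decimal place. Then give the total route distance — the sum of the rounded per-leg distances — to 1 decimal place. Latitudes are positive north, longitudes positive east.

Leg 1: φ1=-0.1669093, φ2=-0.7367576, Δφ=-0.5698483, Δλ=0.6239011 rad; a=sin²(Δφ/2)+cosφ1·cosφ2·sin²(Δλ/2)=0.1478062679; c=2·atan2(√a, √(1-a))=0.789236501; dist=6371·c=5028.226 ≈ 5028.2 km; running total=5028.2 km
Leg 1 bearing: y=sinΔλ·cosφ2=0.43269257, x=cosφ1·sinφ2-sinφ1·cosφ2·cosΔλ=-0.56268591; θ=atan2(y, x)=142.4405° ≈ 142.4°
Leg 2: φ1=-0.7367576, φ2=-1.0353747, Δφ=-0.2986171, Δλ=-4.6013581 rad; a=sin²(Δφ/2)+cosφ1·cosφ2·sin²(Δλ/2)=0.2320045764; c=2·atan2(√a, √(1-a))=1.005115338; dist=6371·c=6403.590 ≈ 6403.6 km; running total=11431.8 km
Leg 2 bearing: y=sinΔλ·cosφ2=0.50706209, x=cosφ1·sinφ2-sinφ1·cosφ2·cosΔλ=-0.67498285; θ=atan2(y, x)=143.0853° ≈ 143.1°
Leg 3: φ1=-1.0353747, φ2=-0.9758206, Δφ=0.0595541, Δλ=4.8032491 rad; a=sin²(Δφ/2)+cosφ1·cosφ2·sin²(Δλ/2)=0.1308946512; c=2·atan2(√a, √(1-a))=0.740382340; dist=6371·c=4716.976 ≈ 4717.0 km; running total=16148.8 km
Leg 3 bearing: y=sinΔλ·cosφ2=-0.55817670, x=cosφ1·sinφ2-sinφ1·cosφ2·cosΔλ=-0.37879248; θ=atan2(y, x)=-124.1618° <0 so +360° → 235.8382° ≈ 235.8°
Leg 4: φ1=-0.9758206, φ2=0.5954627, Δφ=1.5712833, Δλ=-3.9360892 rad; a=sin²(Δφ/2)+cosφ1·cosφ2·sin²(Δλ/2)=0.8948119821; c=2·atan2(√a, √(1-a))=2.480992238; dist=6371·c=15806.402 ≈ 15806.4 km; running total=31955.2 km
Leg 4 bearing: y=sinΔλ·cosφ2=0.59070792, x=cosφ1·sinφ2-sinφ1·cosφ2·cosΔλ=-0.16600646; θ=atan2(y, x)=105.6969° ≈ 105.7°
Leg 5: φ1=0.5954627, φ2=-0.4915144, Δφ=-1.0869771, Δλ=2.7674150 rad; a=sin²(Δφ/2)+cosφ1·cosφ2·sin²(Δλ/2)=0.9720502785; c=2·atan2(√a, √(1-a))=2.805651767; dist=6371·c=17874.807 ≈ 17874.8 km; running total=49830.0 km
Leg 5 bearing: y=sinΔλ·cosφ2=0.32223814, x=cosφ1·sinφ2-sinφ1·cosφ2·cosΔλ=0.06954652; θ=atan2(y, x)=77.8210° ≈ 77.8°
Leg 6: φ1=-0.4915144, φ2=0.6692779, Δφ=1.1607923, Δλ=-0.0877447 rad; a=sin²(Δφ/2)+cosφ1·cosφ2·sin²(Δλ/2)=0.3020234855; c=2·atan2(√a, √(1-a))=1.163690856; dist=6371·c=7413.874 ≈ 7413.9 km; running total=57243.9 km
Leg 6 bearing: y=sinΔλ·cosφ2=-0.06872724, x=cosφ1·sinφ2-sinφ1·cosφ2·cosΔλ=0.91569524; θ=atan2(y, x)=-4.2923° <0 so +360° → 355.7077° ≈ 355.7°

Leg 1: dist=5028.2 km, bearing=142.4°
Leg 2: dist=6403.6 km, bearing=143.1°
Leg 3: dist=4717.0 km, bearing=235.8°
Leg 4: dist=15806.4 km, bearing=105.7°
Leg 5: dist=17874.8 km, bearing=77.8°
Leg 6: dist=7413.9 km, bearing=355.7°
Total: 57243.9 km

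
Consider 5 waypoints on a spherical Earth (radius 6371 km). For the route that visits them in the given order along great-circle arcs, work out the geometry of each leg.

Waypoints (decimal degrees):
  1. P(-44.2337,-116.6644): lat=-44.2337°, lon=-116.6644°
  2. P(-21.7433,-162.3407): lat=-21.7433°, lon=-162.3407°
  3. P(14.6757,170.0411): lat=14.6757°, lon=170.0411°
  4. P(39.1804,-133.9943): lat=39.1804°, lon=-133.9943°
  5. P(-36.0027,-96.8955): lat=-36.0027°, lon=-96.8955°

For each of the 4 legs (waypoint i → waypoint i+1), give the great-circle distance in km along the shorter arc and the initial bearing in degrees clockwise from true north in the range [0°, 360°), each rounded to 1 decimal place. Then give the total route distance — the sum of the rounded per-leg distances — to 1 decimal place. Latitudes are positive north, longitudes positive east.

Leg 1: dist=4855.0 km, bearing=285.7°
Leg 2: dist=5046.8 km, bearing=321.0°
Leg 3: dist=6067.5 km, bearing=52.0°
Leg 4: dist=9184.6 km, bearing=150.5°
Total: 25153.9 km

Leg 1: φ1=-0.7720237, φ2=-0.3794922, Δφ=0.3925315, Δλ=-0.7972018 rad; a=sin²(Δφ/2)+cosφ1·cosφ2·sin²(Δλ/2)=0.1382855444; c=2·atan2(√a, √(1-a))=0.762040279; dist=6371·c=4854.959 ≈ 4855.0 km; running total=4855.0 km
Leg 1 bearing: y=sinΔλ·cosφ2=-0.66450486, x=cosφ1·sinφ2-sinφ1·cosφ2·cosΔλ=0.18730698; θ=atan2(y, x)=-74.2582° <0 so +360° → 285.7418° ≈ 285.7°
Leg 2: φ1=-0.3794922, φ2=0.2561393, Δφ=0.6356315, Δλ=5.8011568 rad; a=sin²(Δφ/2)+cosφ1·cosφ2·sin²(Δλ/2)=0.1488435024; c=2·atan2(√a, √(1-a))=0.792154826; dist=6371·c=5046.818 ≈ 5046.8 km; running total=9901.8 km
Leg 2 bearing: y=sinΔλ·cosφ2=-0.44845343, x=cosφ1·sinφ2-sinφ1·cosφ2·cosΔλ=0.55285258; θ=atan2(y, x)=-39.0477° <0 so +360° → 320.9523° ≈ 321.0°
Leg 3: φ1=0.2561393, φ2=0.6838270, Δφ=0.4276877, Δλ=-5.3064188 rad; a=sin²(Δφ/2)+cosφ1·cosφ2·sin²(Δλ/2)=0.2101186521; c=2·atan2(√a, √(1-a))=0.952358914; dist=6371·c=6067.479 ≈ 6067.5 km; running total=15969.3 km
Leg 3 bearing: y=sinΔλ·cosφ2=0.64236937, x=cosφ1·sinφ2-sinφ1·cosφ2·cosΔλ=0.50123529; θ=atan2(y, x)=52.0354° ≈ 52.0°
Leg 4: φ1=0.6838270, φ2=-0.6283657, Δφ=-1.3121926, Δλ=0.6474962 rad; a=sin²(Δφ/2)+cosφ1·cosφ2·sin²(Δλ/2)=0.4355977999; c=2·atan2(√a, √(1-a))=1.441633085; dist=6371·c=9184.644 ≈ 9184.6 km; running total=25153.9 km
Leg 4 bearing: y=sinΔλ·cosφ2=0.48797529, x=cosφ1·sinφ2-sinφ1·cosφ2·cosΔλ=-0.86330154; θ=atan2(y, x)=150.5230° ≈ 150.5°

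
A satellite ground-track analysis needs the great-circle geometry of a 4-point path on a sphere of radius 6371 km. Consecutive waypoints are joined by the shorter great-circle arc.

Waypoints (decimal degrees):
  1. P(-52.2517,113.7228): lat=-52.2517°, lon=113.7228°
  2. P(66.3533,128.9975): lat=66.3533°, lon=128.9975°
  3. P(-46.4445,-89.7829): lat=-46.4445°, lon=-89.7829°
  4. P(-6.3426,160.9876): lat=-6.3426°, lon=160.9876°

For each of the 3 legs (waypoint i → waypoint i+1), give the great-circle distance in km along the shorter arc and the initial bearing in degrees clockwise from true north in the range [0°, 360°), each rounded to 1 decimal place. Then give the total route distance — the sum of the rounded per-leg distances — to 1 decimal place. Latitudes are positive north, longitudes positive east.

Leg 1: dist=13251.4 km, bearing=7.0°
Leg 2: dist=16852.6 km, bearing=65.0°
Leg 3: dist=10937.8 km, bearing=251.5°
Total: 41041.8 km

Leg 1: φ1=-0.9119642, φ2=1.1580836, Δφ=2.0700478, Δλ=0.2665938 rad; a=sin²(Δφ/2)+cosφ1·cosφ2·sin²(Δλ/2)=0.7437213775; c=2·atan2(√a, √(1-a))=2.079954936; dist=6371·c=13251.393 ≈ 13251.4 km; running total=13251.4 km
Leg 1 bearing: y=sinΔλ·cosφ2=0.10566753, x=cosφ1·sinφ2-sinφ1·cosφ2·cosΔλ=0.86673752; θ=atan2(y, x)=6.9509° ≈ 7.0°
Leg 2: φ1=1.1580836, φ2=-0.8106094, Δφ=-1.9686930, Δλ=-3.8184383 rad; a=sin²(Δφ/2)+cosφ1·cosφ2·sin²(Δλ/2)=0.9396544868; c=2·atan2(√a, √(1-a))=2.645205609; dist=6371·c=16852.605 ≈ 16852.6 km; running total=30104.0 km
Leg 2 bearing: y=sinΔλ·cosφ2=0.43158195, x=cosφ1·sinφ2-sinφ1·cosφ2·cosΔλ=0.20137714; θ=atan2(y, x)=64.9861° ≈ 65.0°
Leg 3: φ1=-0.8106094, φ2=-0.1106993, Δφ=0.6999102, Δλ=4.3767709 rad; a=sin²(Δφ/2)+cosφ1·cosφ2·sin²(Δλ/2)=0.5727464717; c=2·atan2(√a, √(1-a))=1.716807526; dist=6371·c=10937.781 ≈ 10937.8 km; running total=41041.8 km
Leg 3 bearing: y=sinΔλ·cosφ2=-0.93842752, x=cosφ1·sinφ2-sinφ1·cosφ2·cosΔλ=-0.31334581; θ=atan2(y, x)=-108.4644° <0 so +360° → 251.5356° ≈ 251.5°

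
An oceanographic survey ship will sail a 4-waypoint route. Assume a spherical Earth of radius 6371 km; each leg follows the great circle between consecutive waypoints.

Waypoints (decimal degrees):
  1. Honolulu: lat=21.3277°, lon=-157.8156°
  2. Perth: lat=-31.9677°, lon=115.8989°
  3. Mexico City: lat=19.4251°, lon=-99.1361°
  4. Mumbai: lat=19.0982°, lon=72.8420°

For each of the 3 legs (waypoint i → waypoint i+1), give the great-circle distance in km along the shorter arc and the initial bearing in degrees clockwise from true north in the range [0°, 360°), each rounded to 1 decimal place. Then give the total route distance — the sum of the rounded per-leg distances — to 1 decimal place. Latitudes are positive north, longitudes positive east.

Leg 1: dist=10911.2 km, bearing=238.8°
Leg 2: dist=16258.8 km, bearing=103.2°
Leg 3: dist=15643.1 km, bearing=12.0°
Total: 42813.1 km

Leg 1: φ1=0.3722386, φ2=-0.5579416, Δφ=-0.9301802, Δλ=4.7772192 rad; a=sin²(Δφ/2)+cosφ1·cosφ2·sin²(Δλ/2)=0.5706812400; c=2·atan2(√a, √(1-a))=1.712633908; dist=6371·c=10911.191 ≈ 10911.2 km; running total=10911.2 km
Leg 1 bearing: y=sinΔλ·cosφ2=-0.84656454, x=cosφ1·sinφ2-sinφ1·cosφ2·cosΔλ=-0.51317164; θ=atan2(y, x)=-121.2235° <0 so +360° → 238.7765° ≈ 238.8°
Leg 2: φ1=-0.5579416, φ2=0.3390320, Δφ=0.8969736, Δλ=-3.7530688 rad; a=sin²(Δφ/2)+cosφ1·cosφ2·sin²(Δλ/2)=0.9155829102; c=2·atan2(√a, √(1-a))=2.551997444; dist=6371·c=16258.776 ≈ 16258.8 km; running total=27170.0 km
Leg 2 bearing: y=sinΔλ·cosφ2=0.54139858, x=cosφ1·sinφ2-sinφ1·cosφ2·cosΔλ=-0.12669236; θ=atan2(y, x)=103.1708° ≈ 103.2°
Leg 3: φ1=0.3390320, φ2=0.3333265, Δφ=-0.0057055, Δλ=3.0015841 rad; a=sin²(Δφ/2)+cosφ1·cosφ2·sin²(Δλ/2)=0.8868173349; c=2·atan2(√a, √(1-a))=2.455353809; dist=6371·c=15643.059 ≈ 15643.1 km; running total=42813.1 km
Leg 3 bearing: y=sinΔλ·cosφ2=0.13187057, x=cosφ1·sinφ2-sinφ1·cosφ2·cosΔλ=0.61975766; θ=atan2(y, x)=12.0121° ≈ 12.0°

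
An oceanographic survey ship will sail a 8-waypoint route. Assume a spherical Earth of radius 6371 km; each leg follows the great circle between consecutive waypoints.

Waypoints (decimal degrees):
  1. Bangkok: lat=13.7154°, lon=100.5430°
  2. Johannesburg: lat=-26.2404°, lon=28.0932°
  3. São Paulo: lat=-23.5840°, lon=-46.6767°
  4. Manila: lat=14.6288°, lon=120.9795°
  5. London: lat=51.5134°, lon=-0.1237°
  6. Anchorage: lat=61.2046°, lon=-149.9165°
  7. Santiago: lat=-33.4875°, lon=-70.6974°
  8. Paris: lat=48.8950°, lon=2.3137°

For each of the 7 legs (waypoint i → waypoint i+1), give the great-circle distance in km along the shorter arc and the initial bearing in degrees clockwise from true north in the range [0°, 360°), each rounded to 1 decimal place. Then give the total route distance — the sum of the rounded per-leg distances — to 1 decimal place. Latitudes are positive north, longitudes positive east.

Leg 1: φ1=0.2393789, φ2=-0.4579814, Δφ=-0.6973603, Δλ=-1.2644876 rad; a=sin²(Δφ/2)+cosφ1·cosφ2·sin²(Δλ/2)=0.4210382139; c=2·atan2(√a, √(1-a))=1.412208844; dist=6371·c=8997.183 ≈ 8997.2 km; running total=8997.2 km
Leg 1 bearing: y=sinΔλ·cosφ2=-0.85519676, x=cosφ1·sinφ2-sinφ1·cosφ2·cosΔλ=-0.49365843; θ=atan2(y, x)=-119.9955° <0 so +360° → 240.0045° ≈ 240.0°
Leg 2: φ1=-0.4579814, φ2=-0.4116185, Δφ=0.0463629, Δλ=-1.3049809 rad; a=sin²(Δφ/2)+cosφ1·cosφ2·sin²(Δλ/2)=0.3035798359; c=2·atan2(√a, √(1-a))=1.167078130; dist=6371·c=7435.455 ≈ 7435.5 km; running total=16432.7 km
Leg 2 bearing: y=sinΔλ·cosφ2=-0.88428665, x=cosφ1·sinφ2-sinφ1·cosφ2·cosΔλ=-0.25241554; θ=atan2(y, x)=-105.9312° <0 so +360° → 254.0688° ≈ 254.1°
Leg 3: φ1=-0.4116185, φ2=0.2553207, Δφ=0.6669392, Δλ=2.9261527 rad; a=sin²(Δφ/2)+cosφ1·cosφ2·sin²(Δλ/2)=0.9836552604; c=2·atan2(√a, √(1-a))=2.885197847; dist=6371·c=18381.595 ≈ 18381.6 km; running total=34814.3 km
Leg 3 bearing: y=sinΔλ·cosφ2=0.20684707, x=cosφ1·sinφ2-sinφ1·cosφ2·cosΔλ=-0.14671280; θ=atan2(y, x)=125.3474° ≈ 125.3°
Leg 4: φ1=0.2553207, φ2=0.8990784, Δφ=0.6437577, Δλ=-2.1136496 rad; a=sin²(Δφ/2)+cosφ1·cosφ2·sin²(Δλ/2)=0.5566870156; c=2·atan2(√a, √(1-a))=1.684414652; dist=6371·c=10731.406 ≈ 10731.4 km; running total=45545.7 km
Leg 4 bearing: y=sinΔλ·cosφ2=-0.53286410, x=cosφ1·sinφ2-sinφ1·cosφ2·cosΔλ=0.83857151; θ=atan2(y, x)=-32.4336° <0 so +360° → 327.5664° ≈ 327.6°
Leg 5: φ1=0.8990784, φ2=1.0682218, Δφ=0.1691433, Δλ=-2.6143776 rad; a=sin²(Δφ/2)+cosφ1·cosφ2·sin²(Δλ/2)=0.2865496507; c=2·atan2(√a, √(1-a))=1.129733633; dist=6371·c=7197.533 ≈ 7197.5 km; running total=52743.2 km
Leg 5 bearing: y=sinΔλ·cosφ2=-0.24234863, x=cosφ1·sinφ2-sinφ1·cosφ2·cosΔλ=0.87121922; θ=atan2(y, x)=-15.5451° <0 so +360° → 344.4549° ≈ 344.5°
Leg 6: φ1=1.0682218, φ2=-0.5844671, Δφ=-1.6526889, Δλ=1.3826341 rad; a=sin²(Δφ/2)+cosφ1·cosφ2·sin²(Δλ/2)=0.7041917059; c=2·atan2(√a, √(1-a))=1.991478685; dist=6371·c=12687.711 ≈ 12687.7 km; running total=65430.9 km
Leg 6 bearing: y=sinΔλ·cosφ2=0.81928572, x=cosφ1·sinφ2-sinφ1·cosφ2·cosΔλ=-0.40248465; θ=atan2(y, x)=116.1632° ≈ 116.2°
Leg 7: φ1=-0.5844671, φ2=0.8533787, Δφ=1.4378459, Δλ=1.2742841 rad; a=sin²(Δφ/2)+cosφ1·cosφ2·sin²(Δλ/2)=0.6277710207; c=2·atan2(√a, √(1-a))=1.829204645; dist=6371·c=11653.863 ≈ 11653.9 km; running total=77084.8 km
Leg 7 bearing: y=sinΔλ·cosφ2=0.62875119, x=cosφ1·sinφ2-sinφ1·cosφ2·cosΔλ=0.73441828; θ=atan2(y, x)=40.5675° ≈ 40.6°

Leg 1: dist=8997.2 km, bearing=240.0°
Leg 2: dist=7435.5 km, bearing=254.1°
Leg 3: dist=18381.6 km, bearing=125.3°
Leg 4: dist=10731.4 km, bearing=327.6°
Leg 5: dist=7197.5 km, bearing=344.5°
Leg 6: dist=12687.7 km, bearing=116.2°
Leg 7: dist=11653.9 km, bearing=40.6°
Total: 77084.8 km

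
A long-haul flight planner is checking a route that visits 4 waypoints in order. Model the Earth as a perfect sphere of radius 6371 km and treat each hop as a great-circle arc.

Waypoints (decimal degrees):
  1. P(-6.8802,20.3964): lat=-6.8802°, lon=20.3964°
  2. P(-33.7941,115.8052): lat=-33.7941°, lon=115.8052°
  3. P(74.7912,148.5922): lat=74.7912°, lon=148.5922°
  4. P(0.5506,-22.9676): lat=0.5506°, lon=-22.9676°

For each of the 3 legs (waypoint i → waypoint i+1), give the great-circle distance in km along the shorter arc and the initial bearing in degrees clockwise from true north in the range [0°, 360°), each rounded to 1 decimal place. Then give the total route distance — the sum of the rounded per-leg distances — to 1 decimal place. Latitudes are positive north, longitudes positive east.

Leg 1: dist=10078.5 km, bearing=124.2°
Leg 2: dist=12309.1 km, bearing=8.7°
Leg 3: dist=11618.8 km, bearing=351.3°
Total: 34006.4 km

Leg 1: φ1=-0.1200821, φ2=-0.5898183, Δφ=-0.4697362, Δλ=1.6651977 rad; a=sin²(Δφ/2)+cosφ1·cosφ2·sin²(Δλ/2)=0.5055702053; c=2·atan2(√a, √(1-a))=1.581936968; dist=6371·c=10078.520 ≈ 10078.5 km; running total=10078.5 km
Leg 1 bearing: y=sinΔλ·cosφ2=0.82734153, x=cosφ1·sinφ2-sinφ1·cosφ2·cosΔλ=-0.56158871; θ=atan2(y, x)=124.1682° ≈ 124.2°
Leg 2: φ1=-0.5898183, φ2=1.3053527, Δφ=1.8951710, Δλ=0.5722411 rad; a=sin²(Δφ/2)+cosφ1·cosφ2·sin²(Δλ/2)=0.6767239749; c=2·atan2(√a, √(1-a))=1.932050732; dist=6371·c=12309.095 ≈ 12309.1 km; running total=22387.6 km
Leg 2 bearing: y=sinΔλ·cosφ2=0.14206028, x=cosφ1·sinφ2-sinφ1·cosφ2·cosΔλ=0.92460447; θ=atan2(y, x)=8.7349° ≈ 8.7°
Leg 3: φ1=1.3053527, φ2=0.0096098, Δφ=-1.2957429, Δλ=-2.9942834 rad; a=sin²(Δφ/2)+cosφ1·cosφ2·sin²(Δλ/2)=0.6251055600; c=2·atan2(√a, √(1-a))=1.823694632; dist=6371·c=11618.758 ≈ 11618.8 km; running total=34006.4 km
Leg 3 bearing: y=sinΔλ·cosφ2=-0.14677031, x=cosφ1·sinφ2-sinφ1·cosφ2·cosΔλ=0.95700202; θ=atan2(y, x)=-8.7192° <0 so +360° → 351.2808° ≈ 351.3°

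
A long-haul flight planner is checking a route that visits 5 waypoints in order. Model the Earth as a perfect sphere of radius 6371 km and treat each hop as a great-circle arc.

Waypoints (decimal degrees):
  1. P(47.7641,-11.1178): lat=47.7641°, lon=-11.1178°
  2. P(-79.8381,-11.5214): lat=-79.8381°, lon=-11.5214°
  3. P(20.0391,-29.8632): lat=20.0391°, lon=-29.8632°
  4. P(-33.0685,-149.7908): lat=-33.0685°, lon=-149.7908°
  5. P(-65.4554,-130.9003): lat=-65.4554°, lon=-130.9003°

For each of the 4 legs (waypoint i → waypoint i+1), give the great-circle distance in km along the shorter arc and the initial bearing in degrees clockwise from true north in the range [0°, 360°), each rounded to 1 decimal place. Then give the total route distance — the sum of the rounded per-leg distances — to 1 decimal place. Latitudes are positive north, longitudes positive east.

Leg 1: dist=14188.7 km, bearing=180.1°
Leg 2: dist=11160.3 km, bearing=342.5°
Leg 3: dist=13947.5 km, bearing=243.0°
Leg 4: dist=3818.5 km, bearing=166.2°
Total: 43115.0 km

Leg 1: φ1=0.8336408, φ2=-1.3934377, Δφ=-2.2270785, Δλ=-0.0070441 rad; a=sin²(Δφ/2)+cosφ1·cosφ2·sin²(Δλ/2)=0.8050892637; c=2·atan2(√a, √(1-a))=2.227082237; dist=6371·c=14188.741 ≈ 14188.7 km; running total=14188.7 km
Leg 1 bearing: y=sinΔλ·cosφ2=-0.00124279, x=cosφ1·sinφ2-sinφ1·cosφ2·cosΔλ=-0.79226297; θ=atan2(y, x)=-179.9101° <0 so +360° → 180.0899° ≈ 180.1°
Leg 2: φ1=-1.3934377, φ2=0.3497483, Δφ=1.7431860, Δλ=-0.3201248 rad; a=sin²(Δφ/2)+cosφ1·cosφ2·sin²(Δλ/2)=0.5899788814; c=2·atan2(√a, √(1-a))=1.751739840; dist=6371·c=11160.335 ≈ 11160.3 km; running total=25349.0 km
Leg 2 bearing: y=sinΔλ·cosφ2=-0.29563368, x=cosφ1·sinφ2-sinφ1·cosφ2·cosΔλ=0.93819824; θ=atan2(y, x)=-17.4901° <0 so +360° → 342.5099° ≈ 342.5°
Leg 3: φ1=0.3497483, φ2=-0.5771542, Δφ=-0.9269025, Δλ=-2.0931315 rad; a=sin²(Δφ/2)+cosφ1·cosφ2·sin²(Δλ/2)=0.7898752426; c=2·atan2(√a, √(1-a))=2.189218754; dist=6371·c=13947.513 ≈ 13947.5 km; running total=39296.5 km
Leg 3 bearing: y=sinΔλ·cosφ2=-0.72627448, x=cosφ1·sinφ2-sinφ1·cosφ2·cosΔλ=-0.36934368; θ=atan2(y, x)=-116.9554° <0 so +360° → 243.0446° ≈ 243.0°
Leg 4: φ1=-0.5771542, φ2=-1.1424122, Δφ=-0.5652580, Δλ=0.3297014 rad; a=sin²(Δφ/2)+cosφ1·cosφ2·sin²(Δλ/2)=0.0871496741; c=2·atan2(√a, √(1-a))=0.599353202; dist=6371·c=3818.479 ≈ 3818.5 km; running total=43115.0 km
Leg 4 bearing: y=sinΔλ·cosφ2=0.13449060, x=cosφ1·sinφ2-sinφ1·cosφ2·cosΔλ=-0.54784187; θ=atan2(y, x)=166.2071° ≈ 166.2°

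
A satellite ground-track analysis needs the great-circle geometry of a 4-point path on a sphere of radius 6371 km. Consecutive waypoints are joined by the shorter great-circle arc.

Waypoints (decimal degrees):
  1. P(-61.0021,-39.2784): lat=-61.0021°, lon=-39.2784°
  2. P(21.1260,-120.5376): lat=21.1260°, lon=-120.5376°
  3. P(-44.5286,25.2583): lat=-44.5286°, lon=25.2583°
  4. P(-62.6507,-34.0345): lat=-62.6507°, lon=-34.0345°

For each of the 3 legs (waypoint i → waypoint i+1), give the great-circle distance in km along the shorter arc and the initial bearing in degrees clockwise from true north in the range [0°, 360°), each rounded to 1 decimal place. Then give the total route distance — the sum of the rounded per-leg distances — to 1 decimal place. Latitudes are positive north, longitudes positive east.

Leg 1: dist=11594.5 km, bearing=288.0°
Leg 2: dist=15944.3 km, bearing=137.8°
Leg 3: dist=4203.5 km, bearing=220.1°
Total: 31742.3 km

Leg 1: φ1=-1.0646875, φ2=0.3687183, Δφ=1.4334058, Δλ=-1.4182406 rad; a=sin²(Δφ/2)+cosφ1·cosφ2·sin²(Δλ/2)=0.6232595891; c=2·atan2(√a, √(1-a))=1.819883264; dist=6371·c=11594.476 ≈ 11594.5 km; running total=11594.5 km
Leg 1 bearing: y=sinΔλ·cosφ2=-0.92195658, x=cosφ1·sinφ2-sinφ1·cosφ2·cosΔλ=0.29870446; θ=atan2(y, x)=-72.0482° <0 so +360° → 287.9518° ≈ 288.0°
Leg 2: φ1=0.3687183, φ2=-0.7771707, Δφ=-1.1458889, Δλ=2.5446185 rad; a=sin²(Δφ/2)+cosφ1·cosφ2·sin²(Δλ/2)=0.9013603849; c=2·atan2(√a, √(1-a))=2.502639969; dist=6371·c=15944.319 ≈ 15944.3 km; running total=27538.8 km
Leg 2 bearing: y=sinΔλ·cosφ2=0.40075171, x=cosφ1·sinφ2-sinφ1·cosφ2·cosΔλ=-0.44163043; θ=atan2(y, x)=137.7782° ≈ 137.8°
Leg 3: φ1=-0.7771707, φ2=-1.0934610, Δφ=-0.3162903, Δλ=-1.0348546 rad; a=sin²(Δφ/2)+cosφ1·cosφ2·sin²(Δλ/2)=0.1049370182; c=2·atan2(√a, √(1-a))=0.659781851; dist=6371·c=4203.470 ≈ 4203.5 km; running total=31742.3 km
Leg 3 bearing: y=sinΔλ·cosφ2=-0.39499869, x=cosφ1·sinφ2-sinφ1·cosφ2·cosΔλ=-0.46869713; θ=atan2(y, x)=-139.8772° <0 so +360° → 220.1228° ≈ 220.1°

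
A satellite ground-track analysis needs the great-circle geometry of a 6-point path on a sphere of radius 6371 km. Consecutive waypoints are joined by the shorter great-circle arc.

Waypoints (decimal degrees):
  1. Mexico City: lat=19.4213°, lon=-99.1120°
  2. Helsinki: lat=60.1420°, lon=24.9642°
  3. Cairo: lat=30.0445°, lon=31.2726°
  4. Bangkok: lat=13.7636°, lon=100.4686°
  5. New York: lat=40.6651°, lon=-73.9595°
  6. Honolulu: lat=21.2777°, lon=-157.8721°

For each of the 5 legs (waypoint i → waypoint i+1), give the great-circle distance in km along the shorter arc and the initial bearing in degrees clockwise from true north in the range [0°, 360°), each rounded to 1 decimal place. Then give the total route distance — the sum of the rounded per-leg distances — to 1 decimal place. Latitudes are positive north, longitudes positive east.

Leg 1: φ1=0.3389656, φ2=1.0496759, Δφ=0.7107103, Δλ=2.1655382 rad; a=sin²(Δφ/2)+cosφ1·cosφ2·sin²(Δλ/2)=0.4873485508; c=2·atan2(√a, √(1-a))=1.545490728; dist=6371·c=9846.321 ≈ 9846.3 km; running total=9846.3 km
Leg 1 bearing: y=sinΔλ·cosφ2=0.41236751, x=cosφ1·sinφ2-sinφ1·cosφ2·cosΔλ=0.91066613; θ=atan2(y, x)=24.3620° ≈ 24.4°
Leg 2: φ1=1.0496759, φ2=0.5243754, Δφ=-0.5253005, Δλ=0.1101024 rad; a=sin²(Δφ/2)+cosφ1·cosφ2·sin²(Δλ/2)=0.0687181085; c=2·atan2(√a, √(1-a))=0.530481052; dist=6371·c=3379.695 ≈ 3379.7 km; running total=13226.0 km
Leg 2 bearing: y=sinΔλ·cosφ2=0.09511620, x=cosφ1·sinφ2-sinφ1·cosφ2·cosΔλ=-0.49692719; θ=atan2(y, x)=169.1642° ≈ 169.2°
Leg 3: φ1=0.5243754, φ2=0.2402201, Δφ=-0.2841553, Δλ=1.2076980 rad; a=sin²(Δφ/2)+cosφ1·cosφ2·sin²(Δλ/2)=0.2911299369; c=2·atan2(√a, √(1-a))=1.139839729; dist=6371·c=7261.919 ≈ 7261.9 km; running total=20487.9 km
Leg 3 bearing: y=sinΔλ·cosφ2=0.90795866, x=cosφ1·sinφ2-sinφ1·cosφ2·cosΔλ=0.03323041; θ=atan2(y, x)=87.9040° ≈ 87.9°
Leg 4: φ1=0.2402201, φ2=0.7097399, Δφ=0.4695197, Δλ=-3.0443447 rad; a=sin²(Δφ/2)+cosφ1·cosφ2·sin²(Δλ/2)=0.7891172813; c=2·atan2(√a, √(1-a))=2.187359484; dist=6371·c=13935.667 ≈ 13935.7 km; running total=34423.6 km
Leg 4 bearing: y=sinΔλ·cosφ2=-0.07364945, x=cosφ1·sinφ2-sinφ1·cosφ2·cosΔλ=0.81253957; θ=atan2(y, x)=-5.1792° <0 so +360° → 354.8208° ≈ 354.8°
Leg 5: φ1=0.7097399, φ2=0.3713659, Δφ=-0.3383740, Δλ=-1.4645512 rad; a=sin²(Δφ/2)+cosφ1·cosφ2·sin²(Δλ/2)=0.3442865492; c=2·atan2(√a, √(1-a))=1.254102088; dist=6371·c=7989.884 ≈ 7989.9 km; running total=42413.5 km
Leg 5 bearing: y=sinΔλ·cosφ2=-0.92657820, x=cosφ1·sinφ2-sinφ1·cosφ2·cosΔλ=0.21086991; θ=atan2(y, x)=-77.1790° <0 so +360° → 282.8210° ≈ 282.8°

Leg 1: dist=9846.3 km, bearing=24.4°
Leg 2: dist=3379.7 km, bearing=169.2°
Leg 3: dist=7261.9 km, bearing=87.9°
Leg 4: dist=13935.7 km, bearing=354.8°
Leg 5: dist=7989.9 km, bearing=282.8°
Total: 42413.5 km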